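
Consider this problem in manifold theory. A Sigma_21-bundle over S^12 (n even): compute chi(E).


chi(S^12) = 2 (n even), chi(Sigma_21) = 2 - 2*21 = -40.
chi(E) = 2 * (-40) = -80

-80


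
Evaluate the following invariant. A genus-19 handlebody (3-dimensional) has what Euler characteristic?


A genus-g handlebody deformation retracts to a wedge of g circles.
chi(vee_g S^1) = 1 - g.
chi(H_19) = 1 - 19 = -18

-18


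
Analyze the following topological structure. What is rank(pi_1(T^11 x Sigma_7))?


pi_1(A x B) = pi_1(A) x pi_1(B); rank of abelianization = b_1.
b_1(T^11) = 11, b_1(Sigma_7) = 2*7 = 14.
b_1(product) = 11 + 14 = 25

25


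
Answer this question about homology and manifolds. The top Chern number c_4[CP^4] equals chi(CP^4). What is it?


For any closed oriented manifold, <e(TM),[M]> = chi(M).
chi(CP^4) = 4+1 = 5

5


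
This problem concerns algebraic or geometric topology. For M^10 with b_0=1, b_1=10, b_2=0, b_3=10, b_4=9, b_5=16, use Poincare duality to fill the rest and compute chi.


By Poincare duality b_k = b_{10-k}, so full Betti numbers: b_0=1, b_1=10, b_2=0, b_3=10, b_4=9, b_5=16, b_6=9, b_7=10, b_8=0, b_9=10, b_10=1.
chi = sum (-1)^k b_k = -36

-36


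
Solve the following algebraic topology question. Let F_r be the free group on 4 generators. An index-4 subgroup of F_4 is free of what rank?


Nielsen-Schreier: an index-n subgroup of F_r is free of rank 1 + n(r-1).
Equivalently: chi(cover) = n*chi(base); chi(vee_r S^1) = 1 - 4 = -3.
chi(E) = 4*(-3) = -12; rank = 1 - chi(E) = 1 - (-12) = 13.
rank = 1 + 4*(4-1) = 1 + 12 = 13

13


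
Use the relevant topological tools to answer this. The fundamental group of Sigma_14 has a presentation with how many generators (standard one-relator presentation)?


Standard presentation: pi_1(Sigma_g) = <a_1,b_1,...,a_g,b_g | [a_1,b_1]...[a_g,b_g] = 1>.
Number of generators = 2g = 2*14 = 28

28


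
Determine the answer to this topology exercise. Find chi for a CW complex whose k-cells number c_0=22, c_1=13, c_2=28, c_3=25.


chi = sum_k (-1)^k c_k.
= (-1)^0*22 + (-1)^1*13 + (-1)^2*28 + (-1)^3*25
= (22) + (-13) + (28) + (-25)
= 12

12


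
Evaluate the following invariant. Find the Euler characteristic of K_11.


K_11: V = 11, E = C(11,2) = 55.
chi = V - E = 11 - 55 = -44

-44


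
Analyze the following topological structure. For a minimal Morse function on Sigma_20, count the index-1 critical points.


A perfect Morse function has m_k = b_k.
For Sigma_20: b_0=1, b_1=2g=40, b_2=1.
Saddles m_1 = 2g = 40

40


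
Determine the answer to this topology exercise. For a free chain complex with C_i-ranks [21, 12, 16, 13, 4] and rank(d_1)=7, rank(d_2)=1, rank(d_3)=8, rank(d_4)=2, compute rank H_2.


rank H_k = rank(ker d_k) - rank(im d_{k+1}).
rank(ker d_2) = rank(C_2) - rank(d_2) = 16 - 1 = 15.
rank(im d_{2+1}) = 8.
rank H_2 = 15 - 8 = 7

7


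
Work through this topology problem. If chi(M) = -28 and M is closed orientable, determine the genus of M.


chi = 2 - 2g for closed orientable surfaces.
-28 = 2 - 2g
2g = 2 - (-28) = 30
g = 15

15


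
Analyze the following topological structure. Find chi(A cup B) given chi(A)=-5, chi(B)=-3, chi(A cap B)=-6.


chi(A cup B) = chi(A) + chi(B) - chi(A cap B)
= -5 + (-3) - (-6)
= -2

-2


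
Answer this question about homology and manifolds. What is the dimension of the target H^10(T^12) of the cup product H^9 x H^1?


Cup product: H^p x H^q -> H^{p+q}; here p+q = 9+1 = 10.
rank H^k(T^n) = C(n,k).
C(12,10) = 66

66


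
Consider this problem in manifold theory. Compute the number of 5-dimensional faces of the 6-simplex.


Delta^6 has 6+1 vertices. A 5-face is a choice of 5+1 vertices.
f_5 = C(6+1, 5+1) = C(7,6) = 7

7


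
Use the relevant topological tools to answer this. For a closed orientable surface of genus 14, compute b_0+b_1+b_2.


For Sigma_14: b_0 = 1, b_1 = 2g = 28, b_2 = 1.
Total = 1 + 28 + 1 = 30

30


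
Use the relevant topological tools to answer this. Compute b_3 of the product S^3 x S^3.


Each S^d has Poincare polynomial 1 + t^d.
The product S^3 x S^3 has Poincare polynomial prod(1+t^d_i).
Expanding: b_0=1, b_3=2, b_6=1.
b_3 = 2

2


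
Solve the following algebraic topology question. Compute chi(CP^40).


CP^40 has one cell in each even dimension 0, 2, ..., 2*40 (40+1 cells total).
All cells are even-dimensional, so chi = number of cells.
chi = 40 + 1 = 41

41


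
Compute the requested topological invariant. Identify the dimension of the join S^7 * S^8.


Join of spheres: S^m * S^n = S^{m+n+1}.
dim = 7 + 8 + 1 = 16

16


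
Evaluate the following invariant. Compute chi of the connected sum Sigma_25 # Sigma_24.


chi(Sigma_25) = 2 - 2*25 = -48
chi(Sigma_24) = 2 - 2*24 = -46
For surfaces: chi(A#B) = chi(A) + chi(B) - 2.
chi = -48 + -46 - 2 = -96

-96


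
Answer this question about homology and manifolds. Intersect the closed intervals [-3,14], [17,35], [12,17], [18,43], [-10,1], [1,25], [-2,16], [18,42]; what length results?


Intersection = [max(a_i), min(b_i)] = [18, 1].
Since 18 > 1, the intersection is empty.
Length = 0

0


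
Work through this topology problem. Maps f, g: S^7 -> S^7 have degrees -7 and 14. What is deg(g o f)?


Degree is multiplicative under composition: deg(g o f) = deg(g) * deg(f).
= 14 * -7 = -98

-98


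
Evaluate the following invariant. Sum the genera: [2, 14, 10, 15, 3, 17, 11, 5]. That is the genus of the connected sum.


Genus is additive under connected sum of orientable surfaces.
g = 2 + 14 + 10 + 15 + 3 + 17 + 11 + 5 = 77

77


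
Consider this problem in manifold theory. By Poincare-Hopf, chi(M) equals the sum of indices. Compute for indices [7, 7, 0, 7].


Poincare-Hopf: chi(M) = sum of indices of zeros.
chi = (7) + (7) + (0) + (7) = 21

21


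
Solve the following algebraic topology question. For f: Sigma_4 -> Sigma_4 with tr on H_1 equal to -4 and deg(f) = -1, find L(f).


L(f) = tr(f_0*) - tr(f_1*) + tr(f_2*).
= 1 - (-4) + (-1)
= 4

4


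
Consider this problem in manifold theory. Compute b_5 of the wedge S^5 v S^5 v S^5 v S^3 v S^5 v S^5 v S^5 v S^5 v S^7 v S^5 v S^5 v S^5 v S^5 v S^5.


For a wedge of spheres, H_k (k>0) is free on one generator per sphere of dimension k.
Spheres of dimension 5: count = 12.
b_5 = 12

12


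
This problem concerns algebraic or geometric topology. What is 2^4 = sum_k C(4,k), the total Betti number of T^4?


b_k(T^4) = C(4,k), so the sum over k is sum_k C(4,k) = 2^4.
Total = 2^4 = 16

16


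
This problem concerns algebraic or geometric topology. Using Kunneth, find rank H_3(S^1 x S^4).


Each S^d has Poincare polynomial 1 + t^d.
The product S^1 x S^4 has Poincare polynomial prod(1+t^d_i).
Expanding: b_0=1, b_1=1, b_4=1, b_5=1.
b_3 = 0

0


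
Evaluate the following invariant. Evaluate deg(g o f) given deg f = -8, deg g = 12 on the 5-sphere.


Degree is multiplicative under composition: deg(g o f) = deg(g) * deg(f).
= 12 * -8 = -96

-96


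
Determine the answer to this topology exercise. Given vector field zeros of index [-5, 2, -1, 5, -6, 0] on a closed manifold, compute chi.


Poincare-Hopf: chi(M) = sum of indices of zeros.
chi = (-5) + (2) + (-1) + (5) + (-6) + (0) = -5

-5


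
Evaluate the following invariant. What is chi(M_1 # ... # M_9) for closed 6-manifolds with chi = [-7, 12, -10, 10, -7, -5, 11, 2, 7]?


For n-manifolds: chi(A#B) = chi(A) + chi(B) - chi(S^6).
chi(S^6) = 1 + (-1)^6 = 2.
chi(#) = (sum chi_i) - (9-1)*chi(S^6) = 13 - 8*2 = -3

-3


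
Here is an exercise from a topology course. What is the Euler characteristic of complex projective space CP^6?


CP^6 has one cell in each even dimension 0, 2, ..., 2*6 (6+1 cells total).
All cells are even-dimensional, so chi = number of cells.
chi = 6 + 1 = 7

7


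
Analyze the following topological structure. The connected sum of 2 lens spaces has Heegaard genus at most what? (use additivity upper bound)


Heegaard genus satisfies g(A#B) <= g(A) + g(B).
Each lens space has g = 1.
Upper bound: 2 * 1 = 2

2


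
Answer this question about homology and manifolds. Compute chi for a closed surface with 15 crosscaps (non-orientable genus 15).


For a non-orientable closed surface with k crosscaps: chi = 2 - k.
Here k = 15.
chi = 2 - 15 = -13

-13


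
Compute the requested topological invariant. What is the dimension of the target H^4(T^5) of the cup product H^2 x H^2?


Cup product: H^p x H^q -> H^{p+q}; here p+q = 2+2 = 4.
rank H^k(T^n) = C(n,k).
C(5,4) = 5

5


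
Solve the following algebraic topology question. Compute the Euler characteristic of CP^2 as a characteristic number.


For any closed oriented manifold, <e(TM),[M]> = chi(M).
chi(CP^2) = 2+1 = 3

3


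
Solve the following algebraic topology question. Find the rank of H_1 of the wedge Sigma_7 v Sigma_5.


For a wedge: H_1(A v B) = H_1(A) + H_1(B).
b_1(Sigma_7) = 14, b_1(Sigma_5) = 10.
b_1 = 14 + 10 = 24

24


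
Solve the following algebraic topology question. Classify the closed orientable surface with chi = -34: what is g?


chi = 2 - 2g for closed orientable surfaces.
-34 = 2 - 2g
2g = 2 - (-34) = 36
g = 18

18


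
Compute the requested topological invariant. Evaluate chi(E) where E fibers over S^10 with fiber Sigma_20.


chi(S^10) = 2 (n even), chi(Sigma_20) = 2 - 2*20 = -38.
chi(E) = 2 * (-38) = -76

-76


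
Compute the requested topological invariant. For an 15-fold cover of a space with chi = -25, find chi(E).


For a finite covering: chi(E) = (number of sheets) * chi(B).
chi(E) = 15 * (-25) = -375

-375


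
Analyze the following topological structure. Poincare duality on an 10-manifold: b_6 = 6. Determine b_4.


Poincare duality for closed orientable n-manifolds: b_k = b_{n-k}.
Here n = 10, so b_4 = b_6 = 6

6


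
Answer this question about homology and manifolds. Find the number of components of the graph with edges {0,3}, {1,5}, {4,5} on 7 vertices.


Run DFS/union-find over 7 vertices.
V = 7, E = 3.
Number of components = 4

4


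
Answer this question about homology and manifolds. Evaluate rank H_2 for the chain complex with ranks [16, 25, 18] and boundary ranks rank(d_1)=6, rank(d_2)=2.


rank H_k = rank(ker d_k) - rank(im d_{k+1}).
rank(ker d_2) = rank(C_2) - rank(d_2) = 18 - 2 = 16.
rank(im d_{2+1}) = 0.
rank H_2 = 16 - 0 = 16

16


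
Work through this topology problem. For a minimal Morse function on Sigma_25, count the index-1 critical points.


A perfect Morse function has m_k = b_k.
For Sigma_25: b_0=1, b_1=2g=50, b_2=1.
Saddles m_1 = 2g = 50

50


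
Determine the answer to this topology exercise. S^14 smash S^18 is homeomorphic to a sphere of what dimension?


S^m ^ S^n = S^{m+n}.
k = 14 + 18 = 32

32


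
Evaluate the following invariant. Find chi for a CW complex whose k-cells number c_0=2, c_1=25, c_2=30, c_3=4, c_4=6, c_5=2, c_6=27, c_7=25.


chi = sum_k (-1)^k c_k.
= (-1)^0*2 + (-1)^1*25 + (-1)^2*30 + (-1)^3*4 + (-1)^4*6 + (-1)^5*2 + (-1)^6*27 + (-1)^7*25
= (2) + (-25) + (30) + (-4) + (6) + (-2) + (27) + (-25)
= 9

9


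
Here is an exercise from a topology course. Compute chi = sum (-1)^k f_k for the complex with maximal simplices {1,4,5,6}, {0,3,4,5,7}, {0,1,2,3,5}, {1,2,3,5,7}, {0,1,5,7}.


Enumerate all faces; f-vector: f_0=8, f_1=23, f_2=29, f_3=16, f_4=3.
chi = sum (-1)^k f_k = 1

1


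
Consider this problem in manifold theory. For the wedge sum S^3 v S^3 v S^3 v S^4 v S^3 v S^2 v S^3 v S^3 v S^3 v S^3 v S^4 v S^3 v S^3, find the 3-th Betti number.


For a wedge of spheres, H_k (k>0) is free on one generator per sphere of dimension k.
Spheres of dimension 3: count = 10.
b_3 = 10

10


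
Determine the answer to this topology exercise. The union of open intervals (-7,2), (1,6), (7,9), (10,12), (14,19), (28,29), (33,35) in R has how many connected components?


Sort and merge overlapping open intervals.
Merged: (-7,6), (7,9), (10,12), (14,19), (28,29), (33,35).
Number of components = 6

6


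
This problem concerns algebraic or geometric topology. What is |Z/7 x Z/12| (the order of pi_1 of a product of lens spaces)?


pi_1(X x Y) = pi_1(X) x pi_1(Y).
pi_1(L(7,1)) = Z/7, pi_1(L(12,1)) = Z/12.
|Z/7 x Z/12| = 7 * 12 = 84

84


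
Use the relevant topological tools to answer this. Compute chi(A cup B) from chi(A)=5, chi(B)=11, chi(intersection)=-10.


chi(A cup B) = chi(A) + chi(B) - chi(A cap B)
= 5 + (11) - (-10)
= 26

26


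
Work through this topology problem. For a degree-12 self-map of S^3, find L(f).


On S^3: L(f) = tr(f_0*) + (-1)^3 tr(f_3*) = 1 + (-1)^3 * deg(f).
L(f) = 1 + (-1)^3 * 12 = 1 + -12 = -11

-11


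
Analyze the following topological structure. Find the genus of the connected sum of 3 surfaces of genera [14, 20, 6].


Genus is additive under connected sum of orientable surfaces.
g = 14 + 20 + 6 = 40

40


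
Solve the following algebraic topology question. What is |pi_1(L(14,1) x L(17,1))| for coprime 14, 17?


pi_1(X x Y) = pi_1(X) x pi_1(Y).
pi_1(L(14,1)) = Z/14, pi_1(L(17,1)) = Z/17.
|Z/14 x Z/17| = 14 * 17 = 238

238


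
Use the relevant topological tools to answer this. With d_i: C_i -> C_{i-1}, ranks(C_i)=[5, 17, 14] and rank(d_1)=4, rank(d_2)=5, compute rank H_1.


rank H_k = rank(ker d_k) - rank(im d_{k+1}).
rank(ker d_1) = rank(C_1) - rank(d_1) = 17 - 4 = 13.
rank(im d_{1+1}) = 5.
rank H_1 = 13 - 5 = 8

8


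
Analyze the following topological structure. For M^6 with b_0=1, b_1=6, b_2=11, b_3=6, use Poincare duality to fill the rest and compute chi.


By Poincare duality b_k = b_{6-k}, so full Betti numbers: b_0=1, b_1=6, b_2=11, b_3=6, b_4=11, b_5=6, b_6=1.
chi = sum (-1)^k b_k = 6

6


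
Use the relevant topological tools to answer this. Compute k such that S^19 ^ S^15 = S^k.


S^m ^ S^n = S^{m+n}.
k = 19 + 15 = 34

34


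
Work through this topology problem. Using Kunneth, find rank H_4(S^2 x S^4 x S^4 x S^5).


Each S^d has Poincare polynomial 1 + t^d.
The product S^2 x S^4 x S^4 x S^5 has Poincare polynomial prod(1+t^d_i).
Expanding: b_0=1, b_2=1, b_4=2, b_5=1, b_6=2, b_7=1, b_8=1, b_9=2, b_10=1, b_11=2, b_13=1, b_15=1.
b_4 = 2

2


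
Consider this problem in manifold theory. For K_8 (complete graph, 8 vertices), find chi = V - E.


K_8: V = 8, E = C(8,2) = 28.
chi = V - E = 8 - 28 = -20

-20


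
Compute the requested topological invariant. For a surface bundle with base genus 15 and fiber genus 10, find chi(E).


For a fiber bundle F -> E -> B (with CW structure): chi(E) = chi(B) * chi(F).
chi(Sigma_15) = -28, chi(Sigma_10) = -18.
chi(E) = (-28) * (-18) = 504

504


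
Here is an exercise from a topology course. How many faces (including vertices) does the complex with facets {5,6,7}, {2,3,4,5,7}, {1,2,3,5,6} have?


Each maximal simplex on m vertices has 2^m - 1 nonempty faces.
Take the union (dedupe shared faces).
Total distinct faces = 57

57


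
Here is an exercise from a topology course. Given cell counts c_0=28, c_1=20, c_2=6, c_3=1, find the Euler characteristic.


chi = sum_k (-1)^k c_k.
= (-1)^0*28 + (-1)^1*20 + (-1)^2*6 + (-1)^3*1
= (28) + (-20) + (6) + (-1)
= 13

13


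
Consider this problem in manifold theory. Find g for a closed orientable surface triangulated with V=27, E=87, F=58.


chi = V - E + F = 27 - 87 + 58 = -2
For orientable closed surface: chi = 2 - 2g, so g = (2 - chi)/2.
g = (2 - (-2)) / 2 = 4 / 2 = 2

2


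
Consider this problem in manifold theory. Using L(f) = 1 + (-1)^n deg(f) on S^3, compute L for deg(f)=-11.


On S^3: L(f) = tr(f_0*) + (-1)^3 tr(f_3*) = 1 + (-1)^3 * deg(f).
L(f) = 1 + (-1)^3 * -11 = 1 + 11 = 12

12


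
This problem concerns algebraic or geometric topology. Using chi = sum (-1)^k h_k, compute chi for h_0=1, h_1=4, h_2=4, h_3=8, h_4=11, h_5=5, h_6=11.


Handles of index k contribute (-1)^k to chi (same as CW cells).
chi = (1) + (-4) + (4) + (-8) + (11) + (-5) + (11) = 10

10


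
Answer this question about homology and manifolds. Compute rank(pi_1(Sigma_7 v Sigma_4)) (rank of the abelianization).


For a wedge: H_1(A v B) = H_1(A) + H_1(B).
b_1(Sigma_7) = 14, b_1(Sigma_4) = 8.
b_1 = 14 + 8 = 22

22


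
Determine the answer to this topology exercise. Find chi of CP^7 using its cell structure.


CP^7 has one cell in each even dimension 0, 2, ..., 2*7 (7+1 cells total).
All cells are even-dimensional, so chi = number of cells.
chi = 7 + 1 = 8

8


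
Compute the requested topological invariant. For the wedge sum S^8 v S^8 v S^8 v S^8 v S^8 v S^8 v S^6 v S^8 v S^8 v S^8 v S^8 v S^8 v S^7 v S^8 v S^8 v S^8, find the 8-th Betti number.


For a wedge of spheres, H_k (k>0) is free on one generator per sphere of dimension k.
Spheres of dimension 8: count = 14.
b_8 = 14

14


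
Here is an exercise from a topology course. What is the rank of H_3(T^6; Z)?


By the Kunneth formula, b_k(T^n) = C(n,k).
b_3(T^6) = C(6,3).
C(6,3) = 6!/(3!*3!) = 20

20


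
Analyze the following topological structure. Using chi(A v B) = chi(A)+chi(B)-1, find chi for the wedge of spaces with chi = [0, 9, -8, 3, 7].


chi(A v B) = chi(A) + chi(B) - 1 (one point identified).
For 5 spaces: chi = (sum chi_i) - (5 - 1).
sum = 11; chi = 11 - 4 = 7

7


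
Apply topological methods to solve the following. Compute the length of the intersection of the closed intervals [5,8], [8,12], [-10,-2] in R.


Intersection = [max(a_i), min(b_i)] = [8, -2].
Since 8 > -2, the intersection is empty.
Length = 0

0


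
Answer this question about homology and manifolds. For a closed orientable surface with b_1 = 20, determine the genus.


For a closed orientable surface: b_1 = 2g.
20 = 2g
g = 20 / 2 = 10

10


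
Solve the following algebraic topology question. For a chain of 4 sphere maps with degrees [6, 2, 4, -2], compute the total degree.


Degree is multiplicative: deg(composition) = product of degrees.
= (6) * (2) * (4) * (-2) = -96

-96


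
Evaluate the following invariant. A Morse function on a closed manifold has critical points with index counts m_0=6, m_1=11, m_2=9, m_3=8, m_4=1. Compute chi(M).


Morse theory: chi(M) = sum_k (-1)^k m_k where m_k = #(index-k critical points).
= (6) + (-11) + (9) + (-8) + (1) = -3

-3


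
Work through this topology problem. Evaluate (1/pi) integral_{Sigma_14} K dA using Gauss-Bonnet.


Gauss-Bonnet: integral K dA = 2*pi*chi(M).
chi(Sigma_14) = 2 - 2*14 = -26.
(integral K dA)/pi = 2*chi = 2*(-26) = -52

-52


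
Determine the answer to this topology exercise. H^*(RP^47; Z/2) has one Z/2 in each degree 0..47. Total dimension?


H^k(RP^47; Z/2) = Z/2 for each 0 <= k <= 47.
Total dimension = 47 + 1 = 48

48


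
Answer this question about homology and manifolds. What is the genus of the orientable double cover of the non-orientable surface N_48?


chi(N_48) = 2 - 48 = -46.
Double cover: chi(Sigma_g) = 2 * chi(N_48) = 2*(-46) = -92.
2 - 2g = -92, so g = (2 - (-92))/2 = 94/2 = 47

47


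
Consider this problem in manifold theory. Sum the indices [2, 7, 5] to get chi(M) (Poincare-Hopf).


Poincare-Hopf: chi(M) = sum of indices of zeros.
chi = (2) + (7) + (5) = 14

14


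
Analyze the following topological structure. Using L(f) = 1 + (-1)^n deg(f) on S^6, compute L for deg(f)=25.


On S^6: L(f) = tr(f_0*) + (-1)^6 tr(f_6*) = 1 + (-1)^6 * deg(f).
L(f) = 1 + (-1)^6 * 25 = 1 + 25 = 26

26


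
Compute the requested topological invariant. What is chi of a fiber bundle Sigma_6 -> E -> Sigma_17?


For a fiber bundle F -> E -> B (with CW structure): chi(E) = chi(B) * chi(F).
chi(Sigma_17) = -32, chi(Sigma_6) = -10.
chi(E) = (-32) * (-10) = 320

320


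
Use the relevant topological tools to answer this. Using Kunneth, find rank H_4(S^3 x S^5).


Each S^d has Poincare polynomial 1 + t^d.
The product S^3 x S^5 has Poincare polynomial prod(1+t^d_i).
Expanding: b_0=1, b_3=1, b_5=1, b_8=1.
b_4 = 0

0


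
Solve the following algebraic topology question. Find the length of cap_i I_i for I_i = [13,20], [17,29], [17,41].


Intersection = [max(a_i), min(b_i)] = [17, 20].
Length = 20 - 17 = 3

3


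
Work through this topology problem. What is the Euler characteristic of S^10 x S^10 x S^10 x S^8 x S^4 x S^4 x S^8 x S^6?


chi is multiplicative: chi(X x Y) = chi(X) chi(Y).
Each even-dim sphere has chi = 2. There are 8 factors.
chi = 2^8 = 256

256


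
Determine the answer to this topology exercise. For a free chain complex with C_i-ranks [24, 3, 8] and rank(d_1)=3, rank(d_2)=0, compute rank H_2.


rank H_k = rank(ker d_k) - rank(im d_{k+1}).
rank(ker d_2) = rank(C_2) - rank(d_2) = 8 - 0 = 8.
rank(im d_{2+1}) = 0.
rank H_2 = 8 - 0 = 8

8


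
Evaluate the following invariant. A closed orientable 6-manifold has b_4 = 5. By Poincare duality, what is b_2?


Poincare duality for closed orientable n-manifolds: b_k = b_{n-k}.
Here n = 6, so b_2 = b_4 = 5

5


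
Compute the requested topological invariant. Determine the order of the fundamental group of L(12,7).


pi_1(L(p,q)) = Z/pZ for any q coprime to p.
|pi_1(L(12,7))| = 12

12


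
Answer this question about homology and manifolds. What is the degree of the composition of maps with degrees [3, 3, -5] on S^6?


Degree is multiplicative: deg(composition) = product of degrees.
= (3) * (3) * (-5) = -45

-45


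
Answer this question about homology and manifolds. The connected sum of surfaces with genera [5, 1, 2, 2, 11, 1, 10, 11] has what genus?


Genus is additive under connected sum of orientable surfaces.
g = 5 + 1 + 2 + 2 + 11 + 1 + 10 + 11 = 43

43


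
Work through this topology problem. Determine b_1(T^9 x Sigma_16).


pi_1(A x B) = pi_1(A) x pi_1(B); rank of abelianization = b_1.
b_1(T^9) = 9, b_1(Sigma_16) = 2*16 = 32.
b_1(product) = 9 + 32 = 41

41


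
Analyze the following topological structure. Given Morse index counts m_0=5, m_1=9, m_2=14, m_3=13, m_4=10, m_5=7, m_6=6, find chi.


Morse theory: chi(M) = sum_k (-1)^k m_k where m_k = #(index-k critical points).
= (5) + (-9) + (14) + (-13) + (10) + (-7) + (6) = 6

6


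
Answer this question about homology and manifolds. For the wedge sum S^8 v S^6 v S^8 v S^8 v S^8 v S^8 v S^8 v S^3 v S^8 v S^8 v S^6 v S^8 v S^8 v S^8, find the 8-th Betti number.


For a wedge of spheres, H_k (k>0) is free on one generator per sphere of dimension k.
Spheres of dimension 8: count = 11.
b_8 = 11

11


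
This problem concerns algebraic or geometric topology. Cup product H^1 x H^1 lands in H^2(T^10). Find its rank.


Cup product: H^p x H^q -> H^{p+q}; here p+q = 1+1 = 2.
rank H^k(T^n) = C(n,k).
C(10,2) = 45

45


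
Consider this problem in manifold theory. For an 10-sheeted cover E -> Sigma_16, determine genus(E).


For an n-sheeted cover: chi(E) = n * chi(B).
chi(Sigma_16) = 2 - 2*16 = -30.
chi(E) = 10 * (-30) = -300.
genus(E) = (2 - chi(E))/2 = (2 - (-300))/2 = 302/2 = 151

151


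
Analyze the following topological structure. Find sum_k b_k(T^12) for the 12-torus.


b_k(T^12) = C(12,k), so the sum over k is sum_k C(12,k) = 2^12.
Total = 2^12 = 4096

4096


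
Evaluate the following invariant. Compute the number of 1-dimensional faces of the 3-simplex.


Delta^3 has 3+1 vertices. A 1-face is a choice of 1+1 vertices.
f_1 = C(3+1, 1+1) = C(4,2) = 6

6


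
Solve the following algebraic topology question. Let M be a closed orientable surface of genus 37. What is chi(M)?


For a closed orientable surface of genus g: chi = 2 - 2g.
Here g = 37.
chi = 2 - 2*37 = 2 - 74 = -72

-72


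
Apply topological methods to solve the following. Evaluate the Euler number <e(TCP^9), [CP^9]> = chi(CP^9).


For any closed oriented manifold, <e(TM),[M]> = chi(M).
chi(CP^9) = 9+1 = 10

10


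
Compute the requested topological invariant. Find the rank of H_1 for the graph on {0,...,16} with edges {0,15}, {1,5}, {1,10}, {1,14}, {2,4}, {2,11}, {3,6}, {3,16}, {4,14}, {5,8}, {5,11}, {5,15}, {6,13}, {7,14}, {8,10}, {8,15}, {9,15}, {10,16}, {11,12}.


b_1 = E - V + (number of components).
E = 19, V = 17, components = 1.
b_1 = 19 - 17 + 1 = 3

3


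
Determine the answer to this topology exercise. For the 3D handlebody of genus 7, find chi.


A genus-g handlebody deformation retracts to a wedge of g circles.
chi(vee_g S^1) = 1 - g.
chi(H_7) = 1 - 7 = -6

-6


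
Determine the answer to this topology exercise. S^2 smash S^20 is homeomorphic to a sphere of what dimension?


S^m ^ S^n = S^{m+n}.
k = 2 + 20 = 22

22


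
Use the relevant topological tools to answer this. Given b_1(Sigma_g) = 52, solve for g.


For a closed orientable surface: b_1 = 2g.
52 = 2g
g = 52 / 2 = 26

26


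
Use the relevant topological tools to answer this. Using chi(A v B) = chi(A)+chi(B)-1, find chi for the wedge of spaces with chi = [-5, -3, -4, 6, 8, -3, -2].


chi(A v B) = chi(A) + chi(B) - 1 (one point identified).
For 7 spaces: chi = (sum chi_i) - (7 - 1).
sum = -3; chi = -3 - 6 = -9

-9


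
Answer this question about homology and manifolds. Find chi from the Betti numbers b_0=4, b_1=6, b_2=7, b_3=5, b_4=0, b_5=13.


chi = sum_k (-1)^k b_k.
= (4) + (-6) + (7) + (-5) + (0) + (-13)
= -13

-13


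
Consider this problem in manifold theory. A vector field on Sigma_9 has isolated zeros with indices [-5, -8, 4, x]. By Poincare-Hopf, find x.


Poincare-Hopf: sum of indices = chi(M).
chi(Sigma_9) = 2 - 2*9 = -16.
Sum of known indices = -9.
x = chi - (sum known) = -16 - (-9) = -7

-7


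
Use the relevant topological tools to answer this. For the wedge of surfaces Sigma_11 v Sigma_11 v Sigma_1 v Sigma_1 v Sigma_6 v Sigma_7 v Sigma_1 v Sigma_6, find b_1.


For a wedge X v Y: reduced H_k(X v Y) = H_k(X) + H_k(Y).
Each Sigma_g contributes b_1 = 2g.
b_1 = 22 + 22 + 2 + 2 + 12 + 14 + 2 + 12 = 88

88


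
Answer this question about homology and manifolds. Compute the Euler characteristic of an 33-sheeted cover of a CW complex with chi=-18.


For a finite covering: chi(E) = (number of sheets) * chi(B).
chi(E) = 33 * (-18) = -594

-594


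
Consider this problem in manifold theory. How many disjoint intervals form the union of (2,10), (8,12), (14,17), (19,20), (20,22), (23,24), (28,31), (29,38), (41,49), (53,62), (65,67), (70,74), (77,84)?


Sort and merge overlapping open intervals.
Merged: (2,12), (14,17), (19,20), (20,22), (23,24), (28,38), (41,49), (53,62), (65,67), (70,74), (77,84).
Number of components = 11

11


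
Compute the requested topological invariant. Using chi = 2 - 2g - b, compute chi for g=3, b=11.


For a compact orientable surface with genus g and b boundary components: chi = 2 - 2g - b.
chi = 2 - 2*3 - 11 = 2 - 6 - 11 = -15

-15


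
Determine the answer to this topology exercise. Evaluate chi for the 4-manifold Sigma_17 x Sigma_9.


chi(Sigma_17) = 2 - 2*17 = -32
chi(Sigma_9) = 2 - 2*9 = -16
chi(product) = (-32) * (-16) = 512

512


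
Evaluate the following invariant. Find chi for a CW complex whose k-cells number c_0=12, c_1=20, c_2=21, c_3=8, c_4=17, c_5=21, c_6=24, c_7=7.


chi = sum_k (-1)^k c_k.
= (-1)^0*12 + (-1)^1*20 + (-1)^2*21 + (-1)^3*8 + (-1)^4*17 + (-1)^5*21 + (-1)^6*24 + (-1)^7*7
= (12) + (-20) + (21) + (-8) + (17) + (-21) + (24) + (-7)
= 18

18


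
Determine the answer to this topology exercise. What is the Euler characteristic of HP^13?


HP^13 has one cell in each dimension 0, 4, ..., 4*13 (13+1 cells, all even-dim).
chi = 13 + 1 = 14

14


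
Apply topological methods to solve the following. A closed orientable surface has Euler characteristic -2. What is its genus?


chi = 2 - 2g for closed orientable surfaces.
-2 = 2 - 2g
2g = 2 - (-2) = 4
g = 2

2


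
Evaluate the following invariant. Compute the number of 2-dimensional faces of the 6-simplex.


Delta^6 has 6+1 vertices. A 2-face is a choice of 2+1 vertices.
f_2 = C(6+1, 2+1) = C(7,3) = 35

35


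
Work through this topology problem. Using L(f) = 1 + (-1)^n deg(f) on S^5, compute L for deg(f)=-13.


On S^5: L(f) = tr(f_0*) + (-1)^5 tr(f_5*) = 1 + (-1)^5 * deg(f).
L(f) = 1 + (-1)^5 * -13 = 1 + 13 = 14

14


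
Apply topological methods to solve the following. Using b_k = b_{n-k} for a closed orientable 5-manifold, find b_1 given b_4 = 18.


Poincare duality for closed orientable n-manifolds: b_k = b_{n-k}.
Here n = 5, so b_1 = b_4 = 18

18


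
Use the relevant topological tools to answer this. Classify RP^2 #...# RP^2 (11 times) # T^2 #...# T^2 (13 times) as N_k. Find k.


Since a >= 1, the sum is non-orientable; each T^2 can be replaced by RP^2 # RP^2 (since T^2#RP^2 = 3RP^2).
Total crosscaps k = 11 + 2*13 = 37.
Check via chi: chi = 11*1 + 13*0 - (11+13-1)*2 = -35 = 2 - k = -35. Consistent.

37


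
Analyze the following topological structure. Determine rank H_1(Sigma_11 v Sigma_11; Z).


For a wedge: H_1(A v B) = H_1(A) + H_1(B).
b_1(Sigma_11) = 22, b_1(Sigma_11) = 22.
b_1 = 22 + 22 = 44

44


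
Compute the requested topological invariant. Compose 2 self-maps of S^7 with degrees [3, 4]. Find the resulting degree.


Degree is multiplicative: deg(composition) = product of degrees.
= (3) * (4) = 12

12


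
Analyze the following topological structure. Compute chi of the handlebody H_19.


A genus-g handlebody deformation retracts to a wedge of g circles.
chi(vee_g S^1) = 1 - g.
chi(H_19) = 1 - 19 = -18

-18


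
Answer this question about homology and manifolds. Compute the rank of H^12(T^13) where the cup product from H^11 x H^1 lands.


Cup product: H^p x H^q -> H^{p+q}; here p+q = 11+1 = 12.
rank H^k(T^n) = C(n,k).
C(13,12) = 13

13


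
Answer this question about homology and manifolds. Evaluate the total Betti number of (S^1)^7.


b_k(T^7) = C(7,k), so the sum over k is sum_k C(7,k) = 2^7.
Total = 2^7 = 128

128


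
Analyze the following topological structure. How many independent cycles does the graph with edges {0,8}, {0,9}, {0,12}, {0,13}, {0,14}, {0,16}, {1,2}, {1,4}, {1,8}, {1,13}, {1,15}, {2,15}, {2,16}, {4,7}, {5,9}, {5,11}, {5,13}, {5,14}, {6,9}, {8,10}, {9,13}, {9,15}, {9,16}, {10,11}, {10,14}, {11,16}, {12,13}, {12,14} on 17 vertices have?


b_1 = E - V + (number of components).
E = 28, V = 17, components = 2.
b_1 = 28 - 17 + 2 = 13

13


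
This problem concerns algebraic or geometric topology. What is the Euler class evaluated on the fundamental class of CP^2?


For any closed oriented manifold, <e(TM),[M]> = chi(M).
chi(CP^2) = 2+1 = 3

3


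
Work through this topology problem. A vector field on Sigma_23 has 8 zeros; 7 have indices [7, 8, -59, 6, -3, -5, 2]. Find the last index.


Poincare-Hopf: sum of indices = chi(M).
chi(Sigma_23) = 2 - 2*23 = -44.
Sum of known indices = -44.
x = chi - (sum known) = -44 - (-44) = 0

0


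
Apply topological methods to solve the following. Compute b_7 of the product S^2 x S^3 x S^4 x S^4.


Each S^d has Poincare polynomial 1 + t^d.
The product S^2 x S^3 x S^4 x S^4 has Poincare polynomial prod(1+t^d_i).
Expanding: b_0=1, b_2=1, b_3=1, b_4=2, b_5=1, b_6=2, b_7=2, b_8=1, b_9=2, b_10=1, b_11=1, b_13=1.
b_7 = 2

2


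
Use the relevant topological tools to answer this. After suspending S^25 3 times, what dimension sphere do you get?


Each suspension raises dimension by 1: Sigma S^n = S^{n+1}.
Sigma^3 S^25 = S^{25+3} = S^28

28


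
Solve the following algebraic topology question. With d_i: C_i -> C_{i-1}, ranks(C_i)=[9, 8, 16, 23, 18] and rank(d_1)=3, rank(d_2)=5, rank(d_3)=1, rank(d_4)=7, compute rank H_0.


rank H_k = rank(ker d_k) - rank(im d_{k+1}).
rank(ker d_0) = rank(C_0) - rank(d_0) = 9 - 0 = 9.
rank(im d_{0+1}) = 3.
rank H_0 = 9 - 3 = 6

6


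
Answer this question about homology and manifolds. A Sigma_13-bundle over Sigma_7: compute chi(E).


For a fiber bundle F -> E -> B (with CW structure): chi(E) = chi(B) * chi(F).
chi(Sigma_7) = -12, chi(Sigma_13) = -24.
chi(E) = (-12) * (-24) = 288

288


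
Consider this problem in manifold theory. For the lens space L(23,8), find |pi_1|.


pi_1(L(p,q)) = Z/pZ for any q coprime to p.
|pi_1(L(23,8))| = 23

23


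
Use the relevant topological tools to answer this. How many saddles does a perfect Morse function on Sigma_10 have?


A perfect Morse function has m_k = b_k.
For Sigma_10: b_0=1, b_1=2g=20, b_2=1.
Saddles m_1 = 2g = 20

20


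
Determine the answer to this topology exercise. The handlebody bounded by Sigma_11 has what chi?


A genus-g handlebody deformation retracts to a wedge of g circles.
chi(vee_g S^1) = 1 - g.
chi(H_11) = 1 - 11 = -10

-10


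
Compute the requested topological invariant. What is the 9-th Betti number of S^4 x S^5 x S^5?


Each S^d has Poincare polynomial 1 + t^d.
The product S^4 x S^5 x S^5 has Poincare polynomial prod(1+t^d_i).
Expanding: b_0=1, b_4=1, b_5=2, b_9=2, b_10=1, b_14=1.
b_9 = 2

2


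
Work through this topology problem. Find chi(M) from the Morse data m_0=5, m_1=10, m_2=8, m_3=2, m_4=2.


Morse theory: chi(M) = sum_k (-1)^k m_k where m_k = #(index-k critical points).
= (5) + (-10) + (8) + (-2) + (2) = 3

3


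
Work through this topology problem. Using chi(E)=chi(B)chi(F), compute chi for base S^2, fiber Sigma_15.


chi(S^2) = 2 (n even), chi(Sigma_15) = 2 - 2*15 = -28.
chi(E) = 2 * (-28) = -56

-56


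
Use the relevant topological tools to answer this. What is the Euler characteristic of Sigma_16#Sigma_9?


chi(Sigma_16) = 2 - 2*16 = -30
chi(Sigma_9) = 2 - 2*9 = -16
For surfaces: chi(A#B) = chi(A) + chi(B) - 2.
chi = -30 + -16 - 2 = -48

-48


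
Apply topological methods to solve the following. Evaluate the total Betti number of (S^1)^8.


b_k(T^8) = C(8,k), so the sum over k is sum_k C(8,k) = 2^8.
Total = 2^8 = 256

256


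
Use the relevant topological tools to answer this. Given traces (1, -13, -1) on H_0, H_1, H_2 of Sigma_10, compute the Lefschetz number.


L(f) = tr(f_0*) - tr(f_1*) + tr(f_2*).
= 1 - (-13) + (-1)
= 13

13


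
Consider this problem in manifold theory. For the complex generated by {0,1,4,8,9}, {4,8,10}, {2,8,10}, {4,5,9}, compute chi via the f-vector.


Enumerate all faces; f-vector: f_0=8, f_1=16, f_2=13, f_3=5, f_4=1.
chi = sum (-1)^k f_k = 1

1


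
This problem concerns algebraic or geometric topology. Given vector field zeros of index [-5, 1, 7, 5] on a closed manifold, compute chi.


Poincare-Hopf: chi(M) = sum of indices of zeros.
chi = (-5) + (1) + (7) + (5) = 8

8


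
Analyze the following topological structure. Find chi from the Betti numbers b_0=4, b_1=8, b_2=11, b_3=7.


chi = sum_k (-1)^k b_k.
= (4) + (-8) + (11) + (-7)
= 0

0


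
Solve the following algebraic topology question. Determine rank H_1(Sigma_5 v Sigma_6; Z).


For a wedge: H_1(A v B) = H_1(A) + H_1(B).
b_1(Sigma_5) = 10, b_1(Sigma_6) = 12.
b_1 = 10 + 12 = 22

22


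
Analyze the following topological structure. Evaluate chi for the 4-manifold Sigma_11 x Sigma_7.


chi(Sigma_11) = 2 - 2*11 = -20
chi(Sigma_7) = 2 - 2*7 = -12
chi(product) = (-20) * (-12) = 240

240


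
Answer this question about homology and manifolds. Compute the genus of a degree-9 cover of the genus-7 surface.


For an n-sheeted cover: chi(E) = n * chi(B).
chi(Sigma_7) = 2 - 2*7 = -12.
chi(E) = 9 * (-12) = -108.
genus(E) = (2 - chi(E))/2 = (2 - (-108))/2 = 110/2 = 55

55


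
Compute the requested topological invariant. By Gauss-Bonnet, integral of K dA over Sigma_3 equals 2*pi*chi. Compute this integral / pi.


Gauss-Bonnet: integral K dA = 2*pi*chi(M).
chi(Sigma_3) = 2 - 2*3 = -4.
(integral K dA)/pi = 2*chi = 2*(-4) = -8

-8


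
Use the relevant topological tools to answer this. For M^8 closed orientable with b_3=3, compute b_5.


Poincare duality for closed orientable n-manifolds: b_k = b_{n-k}.
Here n = 8, so b_5 = b_3 = 3

3


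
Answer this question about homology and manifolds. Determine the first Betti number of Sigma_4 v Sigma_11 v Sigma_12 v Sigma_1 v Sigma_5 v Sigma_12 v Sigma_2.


For a wedge X v Y: reduced H_k(X v Y) = H_k(X) + H_k(Y).
Each Sigma_g contributes b_1 = 2g.
b_1 = 8 + 22 + 24 + 2 + 10 + 24 + 4 = 94

94


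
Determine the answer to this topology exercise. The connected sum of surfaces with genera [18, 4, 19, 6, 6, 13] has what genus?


Genus is additive under connected sum of orientable surfaces.
g = 18 + 4 + 19 + 6 + 6 + 13 = 66

66


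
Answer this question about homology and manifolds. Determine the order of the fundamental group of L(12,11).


pi_1(L(p,q)) = Z/pZ for any q coprime to p.
|pi_1(L(12,11))| = 12

12


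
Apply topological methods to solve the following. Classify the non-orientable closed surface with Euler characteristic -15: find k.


chi = 2 - k for closed non-orientable surfaces with k crosscaps.
-15 = 2 - k
k = 2 - (-15) = 17

17


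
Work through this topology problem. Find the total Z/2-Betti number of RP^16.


H^k(RP^16; Z/2) = Z/2 for each 0 <= k <= 16.
Total dimension = 16 + 1 = 17

17


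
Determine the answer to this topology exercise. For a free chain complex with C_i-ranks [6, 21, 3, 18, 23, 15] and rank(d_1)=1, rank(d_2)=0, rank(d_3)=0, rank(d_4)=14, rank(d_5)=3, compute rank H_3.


rank H_k = rank(ker d_k) - rank(im d_{k+1}).
rank(ker d_3) = rank(C_3) - rank(d_3) = 18 - 0 = 18.
rank(im d_{3+1}) = 14.
rank H_3 = 18 - 14 = 4

4


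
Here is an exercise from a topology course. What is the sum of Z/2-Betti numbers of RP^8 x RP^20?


dim H^*(RP^n; Z/2) = n+1 (one Z/2 in each degree 0..n).
Total Betti number is multiplicative.
Total = (8+1) * (20+1) = 9 * 21 = 189

189


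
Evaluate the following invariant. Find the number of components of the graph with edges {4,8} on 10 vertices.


Run DFS/union-find over 10 vertices.
V = 10, E = 1.
Number of components = 9

9


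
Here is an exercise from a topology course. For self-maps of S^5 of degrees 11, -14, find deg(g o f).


Degree is multiplicative under composition: deg(g o f) = deg(g) * deg(f).
= -14 * 11 = -154

-154


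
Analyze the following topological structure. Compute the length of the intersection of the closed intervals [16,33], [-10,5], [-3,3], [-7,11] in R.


Intersection = [max(a_i), min(b_i)] = [16, 3].
Since 16 > 3, the intersection is empty.
Length = 0

0


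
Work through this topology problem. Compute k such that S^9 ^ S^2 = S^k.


S^m ^ S^n = S^{m+n}.
k = 9 + 2 = 11

11


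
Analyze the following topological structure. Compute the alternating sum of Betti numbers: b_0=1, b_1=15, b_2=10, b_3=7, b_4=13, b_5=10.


chi = sum_k (-1)^k b_k.
= (1) + (-15) + (10) + (-7) + (13) + (-10)
= -8

-8


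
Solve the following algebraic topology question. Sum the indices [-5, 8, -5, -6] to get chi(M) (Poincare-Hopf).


Poincare-Hopf: chi(M) = sum of indices of zeros.
chi = (-5) + (8) + (-5) + (-6) = -8

-8


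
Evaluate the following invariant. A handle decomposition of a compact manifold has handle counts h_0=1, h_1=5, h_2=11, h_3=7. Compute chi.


Handles of index k contribute (-1)^k to chi (same as CW cells).
chi = (1) + (-5) + (11) + (-7) = 0

0


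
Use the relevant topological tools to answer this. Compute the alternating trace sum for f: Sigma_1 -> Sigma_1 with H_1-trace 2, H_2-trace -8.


L(f) = tr(f_0*) - tr(f_1*) + tr(f_2*).
= 1 - (2) + (-8)
= -9

-9


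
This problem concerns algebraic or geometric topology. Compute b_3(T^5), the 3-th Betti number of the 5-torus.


By the Kunneth formula, b_k(T^n) = C(n,k).
b_3(T^5) = C(5,3).
C(5,3) = 5!/(3!*2!) = 10

10


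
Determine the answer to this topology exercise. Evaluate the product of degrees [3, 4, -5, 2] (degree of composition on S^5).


Degree is multiplicative: deg(composition) = product of degrees.
= (3) * (4) * (-5) * (2) = -120

-120


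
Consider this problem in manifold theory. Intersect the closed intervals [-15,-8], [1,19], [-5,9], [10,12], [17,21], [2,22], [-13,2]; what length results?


Intersection = [max(a_i), min(b_i)] = [17, -8].
Since 17 > -8, the intersection is empty.
Length = 0

0
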